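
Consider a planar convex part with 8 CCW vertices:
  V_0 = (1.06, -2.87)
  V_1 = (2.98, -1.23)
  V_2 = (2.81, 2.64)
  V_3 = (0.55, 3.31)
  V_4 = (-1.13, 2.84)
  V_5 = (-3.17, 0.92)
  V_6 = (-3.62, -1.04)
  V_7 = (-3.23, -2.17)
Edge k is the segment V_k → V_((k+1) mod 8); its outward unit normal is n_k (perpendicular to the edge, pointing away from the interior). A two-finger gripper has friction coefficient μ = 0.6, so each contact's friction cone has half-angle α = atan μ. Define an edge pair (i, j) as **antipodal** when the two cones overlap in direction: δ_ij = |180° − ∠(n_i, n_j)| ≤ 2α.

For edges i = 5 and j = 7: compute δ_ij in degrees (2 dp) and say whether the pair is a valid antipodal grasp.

δ = 86.34°, invalid

α = atan 0.6 = 30.96°;  2α = 61.93°
edge 5: e_5 = (-0.45, -1.96);  n_5 = (-0.9746, +0.2238)
edge 7: e_7 = (+4.29, -0.70);  n_7 = (-0.1610, -0.9869)
∠(n_5, n_7) = 93.66°
δ = |180° − 93.66°| = 86.34°
86.34° > 2α = 61.93°  →  invalid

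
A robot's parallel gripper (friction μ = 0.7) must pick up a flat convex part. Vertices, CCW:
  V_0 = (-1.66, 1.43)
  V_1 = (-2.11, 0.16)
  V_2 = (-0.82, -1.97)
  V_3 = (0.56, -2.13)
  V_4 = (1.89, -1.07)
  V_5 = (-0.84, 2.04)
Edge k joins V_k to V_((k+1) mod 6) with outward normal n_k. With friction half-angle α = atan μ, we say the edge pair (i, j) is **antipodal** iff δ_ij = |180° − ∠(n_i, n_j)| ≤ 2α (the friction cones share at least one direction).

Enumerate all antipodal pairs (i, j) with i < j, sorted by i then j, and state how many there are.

count = 6; pairs: (0,3), (0,4), (1,4), (2,4), (2,5), (3,5)

α = atan 0.7 = 34.99°;  2α = 69.98°
n_0 = (-0.9426, +0.3340)
n_1 = (-0.8554, -0.5180)
n_2 = (-0.1152, -0.9933)
n_3 = (+0.6233, -0.7820)
n_4 = (+0.7515, +0.6597)
n_5 = (-0.5969, +0.8023)
  (0,1): δ = 129.29°  ·
  (0,2): δ = 77.10°  ·
  (0,3): δ = 31.93°  ✓
  (0,4): δ = 60.79°  ✓
  (0,5): δ = 146.16°  ·
  (1,2): δ = 127.81°  ·
  (1,3): δ = 82.65°  ·
  (1,4): δ = 10.08°  ✓
  (1,5): δ = 95.45°  ·
  (2,3): δ = 134.83°  ·
  (2,4): δ = 42.11°  ✓
  (2,5): δ = 43.26°  ✓
  (3,4): δ = 87.28°  ·
  (3,5): δ = 1.91°  ✓
  (4,5): δ = 94.63°  ·
antipodal pairs: 6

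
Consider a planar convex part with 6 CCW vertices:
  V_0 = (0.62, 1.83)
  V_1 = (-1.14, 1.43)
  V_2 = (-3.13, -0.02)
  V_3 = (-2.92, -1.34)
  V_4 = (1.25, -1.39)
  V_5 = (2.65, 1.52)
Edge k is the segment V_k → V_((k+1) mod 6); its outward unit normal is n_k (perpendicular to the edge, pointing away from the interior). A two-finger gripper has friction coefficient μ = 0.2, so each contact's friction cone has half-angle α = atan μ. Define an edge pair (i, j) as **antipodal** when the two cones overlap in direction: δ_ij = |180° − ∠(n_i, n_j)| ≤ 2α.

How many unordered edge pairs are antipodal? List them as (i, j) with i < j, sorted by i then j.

count = 2; pairs: (0,3), (3,5)

α = atan 0.2 = 11.31°;  2α = 22.62°
n_0 = (-0.2216, +0.9751)
n_1 = (-0.5889, +0.8082)
n_2 = (-0.9876, -0.1571)
n_3 = (-0.0120, -0.9999)
n_4 = (+0.9011, -0.4335)
n_5 = (+0.1510, +0.9885)
  (0,1): δ = 156.73°  ·
  (0,2): δ = 93.76°  ·
  (0,3): δ = 13.49°  ✓
  (0,4): δ = 51.50°  ·
  (0,5): δ = 158.51°  ·
  (1,2): δ = 117.04°  ·
  (1,3): δ = 36.77°  ·
  (1,4): δ = 28.23°  ·
  (1,5): δ = 135.24°  ·
  (2,3): δ = 99.73°  ·
  (2,4): δ = 34.73°  ·
  (2,5): δ = 72.28°  ·
  (3,4): δ = 115.01°  ·
  (3,5): δ = 8.00°  ✓
  (4,5): δ = 72.99°  ·
antipodal pairs: 2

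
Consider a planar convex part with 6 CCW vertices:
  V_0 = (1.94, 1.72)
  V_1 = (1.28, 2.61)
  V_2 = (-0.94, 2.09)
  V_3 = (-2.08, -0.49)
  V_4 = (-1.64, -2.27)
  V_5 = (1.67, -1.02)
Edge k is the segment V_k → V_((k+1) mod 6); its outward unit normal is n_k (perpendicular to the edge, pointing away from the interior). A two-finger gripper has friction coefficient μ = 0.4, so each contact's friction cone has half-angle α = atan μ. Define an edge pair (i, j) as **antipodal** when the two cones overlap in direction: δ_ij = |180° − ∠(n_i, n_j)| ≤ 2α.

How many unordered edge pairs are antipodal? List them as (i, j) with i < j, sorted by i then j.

count = 4; pairs: (0,3), (1,4), (2,5), (3,5)

α = atan 0.4 = 21.80°;  2α = 43.60°
n_0 = (+0.8032, +0.5957)
n_1 = (-0.2281, +0.9736)
n_2 = (-0.9147, +0.4042)
n_3 = (-0.9708, -0.2400)
n_4 = (+0.3533, -0.9355)
n_5 = (+0.9952, -0.0981)
  (0,1): δ = 113.38°  ·
  (0,2): δ = 60.40°  ·
  (0,3): δ = 22.67°  ✓
  (0,4): δ = 74.13°  ·
  (0,5): δ = 137.81°  ·
  (1,2): δ = 127.02°  ·
  (1,3): δ = 89.30°  ·
  (1,4): δ = 7.51°  ✓
  (1,5): δ = 71.19°  ·
  (2,3): δ = 142.28°  ·
  (2,4): δ = 45.47°  ·
  (2,5): δ = 18.21°  ✓
  (3,4): δ = 83.20°  ·
  (3,5): δ = 19.51°  ✓
  (4,5): δ = 116.32°  ·
antipodal pairs: 4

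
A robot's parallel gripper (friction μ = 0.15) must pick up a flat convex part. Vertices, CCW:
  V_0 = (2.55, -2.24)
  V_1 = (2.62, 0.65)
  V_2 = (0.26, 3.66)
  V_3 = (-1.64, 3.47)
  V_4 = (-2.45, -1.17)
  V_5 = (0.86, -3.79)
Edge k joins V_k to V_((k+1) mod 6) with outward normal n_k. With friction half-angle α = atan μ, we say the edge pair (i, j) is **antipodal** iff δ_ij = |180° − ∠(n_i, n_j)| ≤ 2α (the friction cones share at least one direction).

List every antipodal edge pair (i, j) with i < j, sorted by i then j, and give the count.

α = atan 0.15 = 8.53°;  2α = 17.06°
n_0 = (+0.9997, -0.0242)
n_1 = (+0.7870, +0.6170)
n_2 = (-0.0995, +0.9950)
n_3 = (-0.9851, +0.1720)
n_4 = (-0.6206, -0.7841)
n_5 = (+0.6759, -0.7370)
  (0,1): δ = 140.51°  ·
  (0,2): δ = 82.90°  ·
  (0,3): δ = 8.51°  ✓
  (0,4): δ = 53.02°  ·
  (0,5): δ = 133.91°  ·
  (1,2): δ = 122.39°  ·
  (1,3): δ = 48.00°  ·
  (1,4): δ = 13.54°  ✓
  (1,5): δ = 94.43°  ·
  (2,3): δ = 105.61°  ·
  (2,4): δ = 44.07°  ·
  (2,5): δ = 36.82°  ·
  (3,4): δ = 118.46°  ·
  (3,5): δ = 37.57°  ·
  (4,5): δ = 99.11°  ·
antipodal pairs: 2

count = 2; pairs: (0,3), (1,4)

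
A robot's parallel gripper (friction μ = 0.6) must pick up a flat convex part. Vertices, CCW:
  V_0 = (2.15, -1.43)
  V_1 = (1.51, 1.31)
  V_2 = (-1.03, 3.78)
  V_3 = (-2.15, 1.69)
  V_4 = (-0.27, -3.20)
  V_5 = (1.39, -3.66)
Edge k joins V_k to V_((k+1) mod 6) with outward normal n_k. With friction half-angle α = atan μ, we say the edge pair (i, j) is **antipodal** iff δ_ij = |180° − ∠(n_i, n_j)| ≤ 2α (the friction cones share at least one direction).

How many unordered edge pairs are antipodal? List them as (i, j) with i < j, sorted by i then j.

α = atan 0.6 = 30.96°;  2α = 61.93°
n_0 = (+0.9738, +0.2275)
n_1 = (+0.6972, +0.7169)
n_2 = (-0.8814, +0.4723)
n_3 = (-0.9334, -0.3589)
n_4 = (-0.2670, -0.9637)
n_5 = (+0.9465, -0.3226)
  (0,1): δ = 147.35°  ·
  (0,2): δ = 41.33°  ✓
  (0,3): δ = 7.88°  ✓
  (0,4): δ = 61.36°  ✓
  (0,5): δ = 148.03°  ·
  (1,2): δ = 73.99°  ·
  (1,3): δ = 24.77°  ✓
  (1,4): δ = 28.71°  ✓
  (1,5): δ = 115.38°  ·
  (2,3): δ = 130.78°  ·
  (2,4): δ = 77.30°  ·
  (2,5): δ = 9.37°  ✓
  (3,4): δ = 126.52°  ·
  (3,5): δ = 39.85°  ✓
  (4,5): δ = 93.33°  ·
antipodal pairs: 7

count = 7; pairs: (0,2), (0,3), (0,4), (1,3), (1,4), (2,5), (3,5)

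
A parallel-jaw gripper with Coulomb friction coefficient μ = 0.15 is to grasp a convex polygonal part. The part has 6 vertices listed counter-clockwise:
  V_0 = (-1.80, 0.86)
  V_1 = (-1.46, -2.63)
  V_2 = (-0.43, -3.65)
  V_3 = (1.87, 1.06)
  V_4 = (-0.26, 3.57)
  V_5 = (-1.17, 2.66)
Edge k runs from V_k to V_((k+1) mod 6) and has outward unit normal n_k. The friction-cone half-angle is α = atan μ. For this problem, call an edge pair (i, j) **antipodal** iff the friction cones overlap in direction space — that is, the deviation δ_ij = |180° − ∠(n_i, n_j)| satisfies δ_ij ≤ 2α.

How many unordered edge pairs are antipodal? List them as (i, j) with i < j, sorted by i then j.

count = 2; pairs: (1,3), (2,5)

α = atan 0.15 = 8.53°;  2α = 17.06°
n_0 = (-0.9953, -0.0970)
n_1 = (-0.7036, -0.7105)
n_2 = (+0.8986, -0.4388)
n_3 = (+0.7625, +0.6470)
n_4 = (-0.7071, +0.7071)
n_5 = (-0.9439, +0.3304)
  (0,1): δ = 140.28°  ·
  (0,2): δ = 31.59°  ·
  (0,3): δ = 34.75°  ·
  (0,4): δ = 129.44°  ·
  (0,5): δ = 155.15°  ·
  (1,2): δ = 71.31°  ·
  (1,3): δ = 4.96°  ✓
  (1,4): δ = 89.72°  ·
  (1,5): δ = 115.43°  ·
  (2,3): δ = 113.65°  ·
  (2,4): δ = 18.97°  ·
  (2,5): δ = 6.74°  ✓
  (3,4): δ = 85.32°  ·
  (3,5): δ = 59.61°  ·
  (4,5): δ = 154.29°  ·
antipodal pairs: 2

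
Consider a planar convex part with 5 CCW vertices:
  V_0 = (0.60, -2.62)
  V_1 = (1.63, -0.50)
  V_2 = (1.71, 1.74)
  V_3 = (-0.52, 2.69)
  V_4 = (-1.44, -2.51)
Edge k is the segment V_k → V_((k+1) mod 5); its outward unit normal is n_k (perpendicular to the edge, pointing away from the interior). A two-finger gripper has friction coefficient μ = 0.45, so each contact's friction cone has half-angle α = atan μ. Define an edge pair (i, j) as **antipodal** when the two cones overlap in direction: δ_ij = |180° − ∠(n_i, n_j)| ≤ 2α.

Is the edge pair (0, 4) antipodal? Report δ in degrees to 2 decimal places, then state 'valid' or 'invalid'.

α = atan 0.45 = 24.23°;  2α = 48.46°
edge 0: e_0 = (+1.03, +2.12);  n_0 = (+0.8995, -0.4370)
edge 4: e_4 = (+2.04, -0.11);  n_4 = (-0.0538, -0.9985)
∠(n_0, n_4) = 67.17°
δ = |180° − 67.17°| = 112.83°
112.83° > 2α = 48.46°  →  invalid

δ = 112.83°, invalid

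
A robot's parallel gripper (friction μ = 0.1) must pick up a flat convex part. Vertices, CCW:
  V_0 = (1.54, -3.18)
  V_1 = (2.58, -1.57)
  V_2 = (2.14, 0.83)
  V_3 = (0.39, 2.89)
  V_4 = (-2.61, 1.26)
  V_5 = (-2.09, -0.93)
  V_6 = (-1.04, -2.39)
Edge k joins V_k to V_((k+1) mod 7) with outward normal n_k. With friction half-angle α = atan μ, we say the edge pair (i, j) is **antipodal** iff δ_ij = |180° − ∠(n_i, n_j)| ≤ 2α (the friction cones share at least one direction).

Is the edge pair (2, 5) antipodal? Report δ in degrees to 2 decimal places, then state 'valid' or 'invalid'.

δ = 4.63°, valid

α = atan 0.1 = 5.71°;  2α = 11.42°
edge 2: e_2 = (-1.75, +2.06);  n_2 = (+0.7621, +0.6474)
edge 5: e_5 = (+1.05, -1.46);  n_5 = (-0.8119, -0.5839)
∠(n_2, n_5) = 175.37°
δ = |180° − 175.37°| = 4.63°
4.63° ≤ 2α = 11.42°  →  valid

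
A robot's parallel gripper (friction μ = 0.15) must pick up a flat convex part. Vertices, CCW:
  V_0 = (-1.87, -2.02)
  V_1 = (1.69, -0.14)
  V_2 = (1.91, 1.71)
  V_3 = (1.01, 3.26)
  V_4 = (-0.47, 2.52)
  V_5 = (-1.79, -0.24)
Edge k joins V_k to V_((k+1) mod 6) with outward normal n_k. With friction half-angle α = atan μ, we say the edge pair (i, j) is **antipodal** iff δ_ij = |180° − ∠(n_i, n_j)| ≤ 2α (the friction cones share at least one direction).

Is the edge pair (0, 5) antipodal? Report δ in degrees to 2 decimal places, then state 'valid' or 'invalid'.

α = atan 0.15 = 8.53°;  2α = 17.06°
edge 0: e_0 = (+3.56, +1.88);  n_0 = (+0.4670, -0.8843)
edge 5: e_5 = (-0.08, -1.78);  n_5 = (-0.9990, +0.0449)
∠(n_0, n_5) = 120.41°
δ = |180° − 120.41°| = 59.59°
59.59° > 2α = 17.06°  →  invalid

δ = 59.59°, invalid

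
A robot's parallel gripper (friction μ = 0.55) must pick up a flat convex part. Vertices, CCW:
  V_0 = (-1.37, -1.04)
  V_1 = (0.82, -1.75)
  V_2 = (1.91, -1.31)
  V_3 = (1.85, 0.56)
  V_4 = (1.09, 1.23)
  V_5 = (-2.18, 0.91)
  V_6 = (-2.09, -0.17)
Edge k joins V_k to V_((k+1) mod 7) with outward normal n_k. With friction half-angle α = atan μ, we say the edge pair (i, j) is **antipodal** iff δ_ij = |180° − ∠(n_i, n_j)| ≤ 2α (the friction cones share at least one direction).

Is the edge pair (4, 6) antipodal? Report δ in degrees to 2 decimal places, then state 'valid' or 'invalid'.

α = atan 0.55 = 28.81°;  2α = 57.62°
edge 4: e_4 = (-3.27, -0.32);  n_4 = (-0.0974, +0.9952)
edge 6: e_6 = (+0.72, -0.87);  n_6 = (-0.7704, -0.6376)
∠(n_4, n_6) = 124.02°
δ = |180° − 124.02°| = 55.98°
55.98° ≤ 2α = 57.62°  →  valid

δ = 55.98°, valid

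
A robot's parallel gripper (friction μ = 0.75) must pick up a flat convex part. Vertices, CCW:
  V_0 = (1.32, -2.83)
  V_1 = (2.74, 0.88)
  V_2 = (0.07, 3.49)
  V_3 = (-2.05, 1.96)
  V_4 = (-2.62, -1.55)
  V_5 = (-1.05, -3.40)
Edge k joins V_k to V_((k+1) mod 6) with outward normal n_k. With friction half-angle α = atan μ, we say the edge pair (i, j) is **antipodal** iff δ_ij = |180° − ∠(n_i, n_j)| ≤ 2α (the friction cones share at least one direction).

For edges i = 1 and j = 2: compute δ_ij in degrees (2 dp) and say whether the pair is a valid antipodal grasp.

δ = 99.83°, invalid

α = atan 0.75 = 36.87°;  2α = 73.74°
edge 1: e_1 = (-2.67, +2.61);  n_1 = (+0.6990, +0.7151)
edge 2: e_2 = (-2.12, -1.53);  n_2 = (-0.5852, +0.8109)
∠(n_1, n_2) = 80.17°
δ = |180° − 80.17°| = 99.83°
99.83° > 2α = 73.74°  →  invalid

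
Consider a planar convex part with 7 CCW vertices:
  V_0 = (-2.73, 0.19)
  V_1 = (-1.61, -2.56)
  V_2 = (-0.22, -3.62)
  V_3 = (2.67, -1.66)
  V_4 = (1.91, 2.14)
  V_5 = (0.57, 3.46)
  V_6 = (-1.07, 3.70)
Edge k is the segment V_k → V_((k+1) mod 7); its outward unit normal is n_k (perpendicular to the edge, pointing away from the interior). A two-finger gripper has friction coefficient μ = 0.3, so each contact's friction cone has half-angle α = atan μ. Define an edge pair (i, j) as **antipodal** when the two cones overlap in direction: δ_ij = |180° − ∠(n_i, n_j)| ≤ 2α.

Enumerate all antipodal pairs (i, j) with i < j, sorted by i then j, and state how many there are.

α = atan 0.3 = 16.70°;  2α = 33.40°
n_0 = (-0.9261, -0.3772)
n_1 = (-0.6064, -0.7952)
n_2 = (+0.5613, -0.8276)
n_3 = (+0.9806, +0.1961)
n_4 = (+0.7018, +0.7124)
n_5 = (+0.1448, +0.9895)
n_6 = (-0.9040, +0.4275)
  (0,1): δ = 149.49°  ·
  (0,2): δ = 78.01°  ·
  (0,3): δ = 10.85°  ✓
  (0,4): δ = 23.27°  ✓
  (0,5): δ = 59.51°  ·
  (0,6): δ = 132.53°  ·
  (1,2): δ = 108.53°  ·
  (1,3): δ = 41.36°  ·
  (1,4): δ = 7.24°  ✓
  (1,5): δ = 29.00°  ✓
  (1,6): δ = 102.02°  ·
  (2,3): δ = 112.84°  ·
  (2,4): δ = 78.71°  ·
  (2,5): δ = 42.47°  ·
  (2,6): δ = 30.54°  ✓
  (3,4): δ = 145.88°  ·
  (3,5): δ = 109.64°  ·
  (3,6): δ = 36.62°  ·
  (4,5): δ = 143.76°  ·
  (4,6): δ = 70.74°  ·
  (5,6): δ = 106.99°  ·
antipodal pairs: 5

count = 5; pairs: (0,3), (0,4), (1,4), (1,5), (2,6)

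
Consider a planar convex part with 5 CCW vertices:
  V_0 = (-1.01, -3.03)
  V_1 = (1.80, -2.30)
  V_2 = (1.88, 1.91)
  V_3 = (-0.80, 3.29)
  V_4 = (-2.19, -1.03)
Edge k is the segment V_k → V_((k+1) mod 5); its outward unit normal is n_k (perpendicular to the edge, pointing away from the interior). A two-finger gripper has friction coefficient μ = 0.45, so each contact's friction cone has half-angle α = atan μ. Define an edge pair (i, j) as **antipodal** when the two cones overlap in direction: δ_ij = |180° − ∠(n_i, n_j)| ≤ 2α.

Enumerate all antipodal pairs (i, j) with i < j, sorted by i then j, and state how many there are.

α = atan 0.45 = 24.23°;  2α = 48.46°
n_0 = (+0.2514, -0.9679)
n_1 = (+0.9998, -0.0190)
n_2 = (+0.4578, +0.8891)
n_3 = (-0.9519, +0.3063)
n_4 = (-0.8613, -0.5081)
  (0,1): δ = 105.65°  ·
  (0,2): δ = 41.81°  ✓
  (0,3): δ = 57.60°  ·
  (0,4): δ = 105.98°  ·
  (1,2): δ = 116.16°  ·
  (1,3): δ = 16.75°  ✓
  (1,4): δ = 31.63°  ✓
  (2,3): δ = 80.59°  ·
  (2,4): δ = 32.21°  ✓
  (3,4): δ = 131.62°  ·
antipodal pairs: 4

count = 4; pairs: (0,2), (1,3), (1,4), (2,4)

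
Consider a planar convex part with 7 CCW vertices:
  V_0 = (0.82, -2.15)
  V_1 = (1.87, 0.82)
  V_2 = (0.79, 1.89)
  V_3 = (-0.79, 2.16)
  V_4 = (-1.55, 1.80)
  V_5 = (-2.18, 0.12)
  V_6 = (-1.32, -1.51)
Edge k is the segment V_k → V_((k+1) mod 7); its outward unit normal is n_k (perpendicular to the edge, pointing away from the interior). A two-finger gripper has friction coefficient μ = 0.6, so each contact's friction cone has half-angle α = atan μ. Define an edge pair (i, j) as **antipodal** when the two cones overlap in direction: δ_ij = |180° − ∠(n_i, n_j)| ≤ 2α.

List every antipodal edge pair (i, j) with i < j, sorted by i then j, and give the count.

α = atan 0.6 = 30.96°;  2α = 61.93°
n_0 = (+0.9428, -0.3333)
n_1 = (+0.7038, +0.7104)
n_2 = (+0.1684, +0.9857)
n_3 = (-0.4281, +0.9037)
n_4 = (-0.9363, +0.3511)
n_5 = (-0.8844, -0.4666)
n_6 = (-0.2865, -0.9581)
  (0,1): δ = 115.26°  ·
  (0,2): δ = 80.23°  ·
  (0,3): δ = 45.18°  ✓
  (0,4): δ = 1.09°  ✓
  (0,5): δ = 47.29°  ✓
  (0,6): δ = 92.82°  ·
  (1,2): δ = 144.96°  ·
  (1,3): δ = 109.92°  ·
  (1,4): δ = 65.82°  ·
  (1,5): δ = 17.45°  ✓
  (1,6): δ = 28.08°  ✓
  (2,3): δ = 144.96°  ·
  (2,4): δ = 100.86°  ·
  (2,5): δ = 52.49°  ✓
  (2,6): δ = 6.95°  ✓
  (3,4): δ = 135.90°  ·
  (3,5): δ = 87.53°  ·
  (3,6): δ = 42.00°  ✓
  (4,5): δ = 131.63°  ·
  (4,6): δ = 86.09°  ·
  (5,6): δ = 134.47°  ·
antipodal pairs: 8

count = 8; pairs: (0,3), (0,4), (0,5), (1,5), (1,6), (2,5), (2,6), (3,6)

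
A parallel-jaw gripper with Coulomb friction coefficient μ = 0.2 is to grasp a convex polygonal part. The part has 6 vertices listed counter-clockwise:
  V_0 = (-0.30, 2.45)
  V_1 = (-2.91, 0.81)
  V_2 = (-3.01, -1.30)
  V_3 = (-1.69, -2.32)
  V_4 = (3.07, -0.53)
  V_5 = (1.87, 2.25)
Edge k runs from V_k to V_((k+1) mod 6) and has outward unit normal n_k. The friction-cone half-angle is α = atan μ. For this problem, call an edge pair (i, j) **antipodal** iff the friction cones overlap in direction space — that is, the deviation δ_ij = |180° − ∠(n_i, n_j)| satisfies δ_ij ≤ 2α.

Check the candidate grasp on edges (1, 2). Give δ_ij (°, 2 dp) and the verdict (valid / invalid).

α = atan 0.2 = 11.31°;  2α = 22.62°
edge 1: e_1 = (-0.10, -2.11);  n_1 = (-0.9989, +0.0473)
edge 2: e_2 = (+1.32, -1.02);  n_2 = (-0.6114, -0.7913)
∠(n_1, n_2) = 55.02°
δ = |180° − 55.02°| = 124.98°
124.98° > 2α = 22.62°  →  invalid

δ = 124.98°, invalid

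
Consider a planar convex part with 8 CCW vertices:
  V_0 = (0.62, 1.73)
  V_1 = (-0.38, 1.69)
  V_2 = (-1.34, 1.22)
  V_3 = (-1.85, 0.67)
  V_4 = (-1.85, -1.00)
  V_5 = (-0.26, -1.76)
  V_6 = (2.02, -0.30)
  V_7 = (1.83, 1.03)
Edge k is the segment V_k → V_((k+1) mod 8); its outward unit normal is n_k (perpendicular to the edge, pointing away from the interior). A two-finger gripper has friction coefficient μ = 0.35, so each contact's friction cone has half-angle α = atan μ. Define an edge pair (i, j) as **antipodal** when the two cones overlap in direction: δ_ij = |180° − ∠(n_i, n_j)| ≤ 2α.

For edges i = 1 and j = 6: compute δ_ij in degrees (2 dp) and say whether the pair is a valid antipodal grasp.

δ = 72.04°, invalid

α = atan 0.35 = 19.29°;  2α = 38.58°
edge 1: e_1 = (-0.96, -0.47);  n_1 = (-0.4397, +0.8981)
edge 6: e_6 = (-0.19, +1.33);  n_6 = (+0.9899, +0.1414)
∠(n_1, n_6) = 107.96°
δ = |180° − 107.96°| = 72.04°
72.04° > 2α = 38.58°  →  invalid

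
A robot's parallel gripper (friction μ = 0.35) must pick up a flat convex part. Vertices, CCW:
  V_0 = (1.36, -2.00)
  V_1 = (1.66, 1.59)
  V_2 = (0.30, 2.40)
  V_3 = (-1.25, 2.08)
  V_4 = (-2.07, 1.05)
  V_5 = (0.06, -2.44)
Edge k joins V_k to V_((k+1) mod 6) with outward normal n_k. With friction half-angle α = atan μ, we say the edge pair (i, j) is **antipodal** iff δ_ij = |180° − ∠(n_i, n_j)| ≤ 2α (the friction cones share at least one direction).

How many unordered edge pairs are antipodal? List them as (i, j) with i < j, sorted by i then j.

count = 5; pairs: (0,3), (0,4), (1,4), (2,5), (3,5)

α = atan 0.35 = 19.29°;  2α = 38.58°
n_0 = (+0.9965, -0.0833)
n_1 = (+0.5117, +0.8592)
n_2 = (-0.2022, +0.9793)
n_3 = (-0.7823, +0.6228)
n_4 = (-0.8536, -0.5210)
n_5 = (+0.3206, -0.9472)
  (0,1): δ = 116.00°  ·
  (0,2): δ = 73.56°  ·
  (0,3): δ = 33.75°  ✓
  (0,4): δ = 36.17°  ✓
  (0,5): δ = 113.48°  ·
  (1,2): δ = 137.56°  ·
  (1,3): δ = 97.75°  ·
  (1,4): δ = 27.83°  ✓
  (1,5): δ = 49.48°  ·
  (2,3): δ = 140.19°  ·
  (2,4): δ = 70.27°  ·
  (2,5): δ = 7.03°  ✓
  (3,4): δ = 110.08°  ·
  (3,5): δ = 32.78°  ✓
  (4,5): δ = 102.70°  ·
antipodal pairs: 5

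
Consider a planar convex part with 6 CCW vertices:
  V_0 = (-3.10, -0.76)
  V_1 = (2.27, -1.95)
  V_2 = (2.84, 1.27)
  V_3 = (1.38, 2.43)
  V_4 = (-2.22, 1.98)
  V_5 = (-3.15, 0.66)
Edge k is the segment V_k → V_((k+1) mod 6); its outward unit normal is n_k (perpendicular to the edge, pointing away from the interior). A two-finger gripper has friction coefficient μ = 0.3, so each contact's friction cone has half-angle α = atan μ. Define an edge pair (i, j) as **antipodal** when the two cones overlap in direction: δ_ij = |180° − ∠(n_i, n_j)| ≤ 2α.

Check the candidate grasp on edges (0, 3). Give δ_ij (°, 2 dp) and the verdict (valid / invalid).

δ = 19.62°, valid

α = atan 0.3 = 16.70°;  2α = 33.40°
edge 0: e_0 = (+5.37, -1.19);  n_0 = (-0.2164, -0.9763)
edge 3: e_3 = (-3.60, -0.45);  n_3 = (-0.1240, +0.9923)
∠(n_0, n_3) = 160.38°
δ = |180° − 160.38°| = 19.62°
19.62° ≤ 2α = 33.40°  →  valid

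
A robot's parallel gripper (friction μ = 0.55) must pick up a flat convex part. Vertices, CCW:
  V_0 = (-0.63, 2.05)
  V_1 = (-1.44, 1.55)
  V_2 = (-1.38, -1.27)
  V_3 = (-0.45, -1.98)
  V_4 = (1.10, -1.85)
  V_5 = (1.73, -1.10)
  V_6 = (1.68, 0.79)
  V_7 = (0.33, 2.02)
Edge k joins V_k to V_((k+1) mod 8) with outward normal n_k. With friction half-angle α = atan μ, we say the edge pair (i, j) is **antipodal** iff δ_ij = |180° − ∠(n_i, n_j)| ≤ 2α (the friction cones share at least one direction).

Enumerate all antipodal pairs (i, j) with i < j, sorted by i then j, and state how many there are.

α = atan 0.55 = 28.81°;  2α = 57.62°
n_0 = (-0.5253, +0.8509)
n_1 = (-0.9998, -0.0213)
n_2 = (-0.6068, -0.7948)
n_3 = (+0.0836, -0.9965)
n_4 = (+0.7657, -0.6432)
n_5 = (+0.9997, +0.0264)
n_6 = (+0.6735, +0.7392)
n_7 = (+0.0312, +0.9995)
  (0,1): δ = 120.47°  ·
  (0,2): δ = 69.05°  ·
  (0,3): δ = 26.89°  ✓
  (0,4): δ = 18.28°  ✓
  (0,5): δ = 59.83°  ·
  (0,6): δ = 105.98°  ·
  (0,7): δ = 146.52°  ·
  (1,2): δ = 128.58°  ·
  (1,3): δ = 86.42°  ·
  (1,4): δ = 41.25°  ✓
  (1,5): δ = 0.30°  ✓
  (1,6): δ = 46.44°  ✓
  (1,7): δ = 86.99°  ·
  (2,3): δ = 137.85°  ·
  (2,4): δ = 92.67°  ·
  (2,5): δ = 51.12°  ✓
  (2,6): δ = 4.98°  ✓
  (2,7): δ = 35.57°  ✓
  (3,4): δ = 134.82°  ·
  (3,5): δ = 93.28°  ·
  (3,6): δ = 47.13°  ✓
  (3,7): δ = 6.58°  ✓
  (4,5): δ = 138.45°  ·
  (4,6): δ = 92.31°  ·
  (4,7): δ = 51.76°  ✓
  (5,6): δ = 133.85°  ·
  (5,7): δ = 93.31°  ·
  (6,7): δ = 139.45°  ·
antipodal pairs: 11

count = 11; pairs: (0,3), (0,4), (1,4), (1,5), (1,6), (2,5), (2,6), (2,7), (3,6), (3,7), (4,7)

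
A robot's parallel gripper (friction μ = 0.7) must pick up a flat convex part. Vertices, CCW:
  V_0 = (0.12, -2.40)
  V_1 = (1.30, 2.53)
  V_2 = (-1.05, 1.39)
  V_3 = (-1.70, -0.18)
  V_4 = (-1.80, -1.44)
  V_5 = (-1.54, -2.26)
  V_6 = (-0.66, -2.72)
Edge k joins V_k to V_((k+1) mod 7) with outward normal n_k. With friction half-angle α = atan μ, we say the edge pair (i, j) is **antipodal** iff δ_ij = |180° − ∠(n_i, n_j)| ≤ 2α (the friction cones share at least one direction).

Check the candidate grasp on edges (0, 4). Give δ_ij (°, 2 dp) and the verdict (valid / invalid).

δ = 31.05°, valid

α = atan 0.7 = 34.99°;  2α = 69.98°
edge 0: e_0 = (+1.18, +4.93);  n_0 = (+0.9725, -0.2328)
edge 4: e_4 = (+0.26, -0.82);  n_4 = (-0.9532, -0.3022)
∠(n_0, n_4) = 148.95°
δ = |180° − 148.95°| = 31.05°
31.05° ≤ 2α = 69.98°  →  valid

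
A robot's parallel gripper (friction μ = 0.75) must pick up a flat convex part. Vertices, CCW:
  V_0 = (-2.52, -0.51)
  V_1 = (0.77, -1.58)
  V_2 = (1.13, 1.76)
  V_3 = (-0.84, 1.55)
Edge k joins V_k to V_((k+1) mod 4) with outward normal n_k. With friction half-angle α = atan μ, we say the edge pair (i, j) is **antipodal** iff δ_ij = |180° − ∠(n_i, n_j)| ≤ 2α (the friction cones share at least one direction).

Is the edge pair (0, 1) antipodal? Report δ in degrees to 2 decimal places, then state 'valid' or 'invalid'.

δ = 78.14°, invalid

α = atan 0.75 = 36.87°;  2α = 73.74°
edge 0: e_0 = (+3.29, -1.07);  n_0 = (-0.3093, -0.9510)
edge 1: e_1 = (+0.36, +3.34);  n_1 = (+0.9942, -0.1072)
∠(n_0, n_1) = 101.86°
δ = |180° − 101.86°| = 78.14°
78.14° > 2α = 73.74°  →  invalid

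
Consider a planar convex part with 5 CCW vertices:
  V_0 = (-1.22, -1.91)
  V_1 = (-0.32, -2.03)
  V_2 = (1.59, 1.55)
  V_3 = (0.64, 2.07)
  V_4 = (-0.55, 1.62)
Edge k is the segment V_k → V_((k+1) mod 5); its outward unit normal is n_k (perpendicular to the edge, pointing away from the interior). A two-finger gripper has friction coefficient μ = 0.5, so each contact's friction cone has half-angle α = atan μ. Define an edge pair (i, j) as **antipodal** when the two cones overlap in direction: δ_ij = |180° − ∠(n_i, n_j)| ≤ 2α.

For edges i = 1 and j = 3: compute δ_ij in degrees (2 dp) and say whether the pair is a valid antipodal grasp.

α = atan 0.5 = 26.57°;  2α = 53.13°
edge 1: e_1 = (+1.91, +3.58);  n_1 = (+0.8823, -0.4707)
edge 3: e_3 = (-1.19, -0.45);  n_3 = (-0.3537, +0.9354)
∠(n_1, n_3) = 138.79°
δ = |180° − 138.79°| = 41.21°
41.21° ≤ 2α = 53.13°  →  valid

δ = 41.21°, valid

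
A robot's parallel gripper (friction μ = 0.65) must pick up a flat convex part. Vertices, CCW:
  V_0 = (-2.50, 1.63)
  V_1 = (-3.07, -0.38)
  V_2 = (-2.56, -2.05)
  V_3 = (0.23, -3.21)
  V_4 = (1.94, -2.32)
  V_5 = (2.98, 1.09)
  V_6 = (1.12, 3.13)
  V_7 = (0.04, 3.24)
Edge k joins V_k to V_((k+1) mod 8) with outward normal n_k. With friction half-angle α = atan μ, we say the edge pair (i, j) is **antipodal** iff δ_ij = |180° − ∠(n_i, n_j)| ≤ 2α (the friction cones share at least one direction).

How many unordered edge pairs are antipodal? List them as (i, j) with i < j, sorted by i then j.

α = atan 0.65 = 33.02°;  2α = 66.05°
n_0 = (-0.9621, +0.2728)
n_1 = (-0.9564, -0.2921)
n_2 = (-0.3839, -0.9234)
n_3 = (+0.4617, -0.8870)
n_4 = (+0.9565, -0.2917)
n_5 = (+0.7390, +0.6738)
n_6 = (+0.1013, +0.9949)
n_7 = (-0.5354, +0.8446)
  (0,1): δ = 147.19°  ·
  (0,2): δ = 96.74°  ·
  (0,3): δ = 46.67°  ✓
  (0,4): δ = 1.13°  ✓
  (0,5): δ = 58.19°  ✓
  (0,6): δ = 100.02°  ·
  (0,7): δ = 138.20°  ·
  (1,2): δ = 129.56°  ·
  (1,3): δ = 79.49°  ·
  (1,4): δ = 33.94°  ✓
  (1,5): δ = 25.38°  ✓
  (1,6): δ = 67.20°  ·
  (1,7): δ = 105.39°  ·
  (2,3): δ = 129.93°  ·
  (2,4): δ = 84.38°  ·
  (2,5): δ = 25.07°  ✓
  (2,6): δ = 16.76°  ✓
  (2,7): δ = 54.95°  ✓
  (3,4): δ = 134.46°  ·
  (3,5): δ = 75.14°  ·
  (3,6): δ = 33.31°  ✓
  (3,7): δ = 4.87°  ✓
  (4,5): δ = 120.68°  ·
  (4,6): δ = 78.85°  ·
  (4,7): δ = 40.67°  ✓
  (5,6): δ = 138.17°  ·
  (5,7): δ = 99.99°  ·
  (6,7): δ = 141.82°  ·
antipodal pairs: 11

count = 11; pairs: (0,3), (0,4), (0,5), (1,4), (1,5), (2,5), (2,6), (2,7), (3,6), (3,7), (4,7)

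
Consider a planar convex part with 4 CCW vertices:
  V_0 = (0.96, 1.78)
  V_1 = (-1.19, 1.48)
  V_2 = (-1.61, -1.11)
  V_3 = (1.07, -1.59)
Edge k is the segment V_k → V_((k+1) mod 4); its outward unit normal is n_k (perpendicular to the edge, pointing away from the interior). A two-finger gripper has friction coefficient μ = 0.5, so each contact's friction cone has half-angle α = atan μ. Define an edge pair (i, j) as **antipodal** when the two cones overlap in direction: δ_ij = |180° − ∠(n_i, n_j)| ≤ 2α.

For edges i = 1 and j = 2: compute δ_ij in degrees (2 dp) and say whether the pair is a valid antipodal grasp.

δ = 90.94°, invalid

α = atan 0.5 = 26.57°;  2α = 53.13°
edge 1: e_1 = (-0.42, -2.59);  n_1 = (-0.9871, +0.1601)
edge 2: e_2 = (+2.68, -0.48);  n_2 = (-0.1763, -0.9843)
∠(n_1, n_2) = 89.06°
δ = |180° − 89.06°| = 90.94°
90.94° > 2α = 53.13°  →  invalid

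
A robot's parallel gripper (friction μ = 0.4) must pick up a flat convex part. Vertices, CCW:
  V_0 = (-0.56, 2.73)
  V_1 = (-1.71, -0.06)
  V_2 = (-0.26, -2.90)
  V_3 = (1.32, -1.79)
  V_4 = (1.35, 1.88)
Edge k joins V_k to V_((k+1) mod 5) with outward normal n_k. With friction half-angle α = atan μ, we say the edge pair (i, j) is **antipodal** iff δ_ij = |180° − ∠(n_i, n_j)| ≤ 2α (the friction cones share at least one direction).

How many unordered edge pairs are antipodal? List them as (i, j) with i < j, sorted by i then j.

α = atan 0.4 = 21.80°;  2α = 43.60°
n_0 = (-0.9245, +0.3811)
n_1 = (-0.8906, -0.4547)
n_2 = (+0.5749, -0.8183)
n_3 = (+1.0000, -0.0082)
n_4 = (+0.4066, +0.9136)
  (0,1): δ = 130.55°  ·
  (0,2): δ = 32.51°  ✓
  (0,3): δ = 21.93°  ✓
  (0,4): δ = 88.41°  ·
  (1,2): δ = 81.96°  ·
  (1,3): δ = 27.52°  ✓
  (1,4): δ = 38.96°  ✓
  (2,3): δ = 125.56°  ·
  (2,4): δ = 59.08°  ·
  (3,4): δ = 113.52°  ·
antipodal pairs: 4

count = 4; pairs: (0,2), (0,3), (1,3), (1,4)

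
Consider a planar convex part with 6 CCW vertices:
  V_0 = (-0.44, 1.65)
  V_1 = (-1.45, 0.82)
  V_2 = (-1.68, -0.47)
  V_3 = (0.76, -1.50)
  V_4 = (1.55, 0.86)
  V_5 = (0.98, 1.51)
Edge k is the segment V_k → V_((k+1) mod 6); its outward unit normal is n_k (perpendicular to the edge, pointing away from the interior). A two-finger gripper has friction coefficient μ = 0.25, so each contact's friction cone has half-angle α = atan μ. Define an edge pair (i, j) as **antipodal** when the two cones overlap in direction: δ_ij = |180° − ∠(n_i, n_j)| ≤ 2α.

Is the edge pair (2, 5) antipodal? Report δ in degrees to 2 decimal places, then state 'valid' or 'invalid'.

δ = 17.26°, valid

α = atan 0.25 = 14.04°;  2α = 28.07°
edge 2: e_2 = (+2.44, -1.03);  n_2 = (-0.3889, -0.9213)
edge 5: e_5 = (-1.42, +0.14);  n_5 = (+0.0981, +0.9952)
∠(n_2, n_5) = 162.74°
δ = |180° − 162.74°| = 17.26°
17.26° ≤ 2α = 28.07°  →  valid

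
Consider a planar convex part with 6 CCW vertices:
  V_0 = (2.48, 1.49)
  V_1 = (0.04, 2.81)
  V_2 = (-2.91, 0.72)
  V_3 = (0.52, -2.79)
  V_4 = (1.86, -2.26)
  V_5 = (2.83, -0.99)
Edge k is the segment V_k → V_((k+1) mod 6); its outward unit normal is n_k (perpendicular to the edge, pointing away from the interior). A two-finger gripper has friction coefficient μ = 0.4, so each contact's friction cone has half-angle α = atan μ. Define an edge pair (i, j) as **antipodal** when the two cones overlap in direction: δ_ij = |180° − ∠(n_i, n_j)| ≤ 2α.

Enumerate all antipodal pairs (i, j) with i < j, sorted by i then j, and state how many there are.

α = atan 0.4 = 21.80°;  2α = 43.60°
n_0 = (+0.4758, +0.8795)
n_1 = (-0.5781, +0.8160)
n_2 = (-0.7152, -0.6989)
n_3 = (+0.3678, -0.9299)
n_4 = (+0.7947, -0.6070)
n_5 = (+0.9902, +0.1397)
  (0,1): δ = 116.27°  ·
  (0,2): δ = 17.25°  ✓
  (0,3): δ = 49.99°  ·
  (0,4): δ = 81.04°  ·
  (0,5): δ = 126.45°  ·
  (1,2): δ = 80.98°  ·
  (1,3): δ = 13.74°  ✓
  (1,4): δ = 17.31°  ✓
  (1,5): δ = 62.72°  ·
  (2,3): δ = 112.76°  ·
  (2,4): δ = 81.71°  ·
  (2,5): δ = 36.31°  ✓
  (3,4): δ = 148.95°  ·
  (3,5): δ = 103.55°  ·
  (4,5): δ = 134.60°  ·
antipodal pairs: 4

count = 4; pairs: (0,2), (1,3), (1,4), (2,5)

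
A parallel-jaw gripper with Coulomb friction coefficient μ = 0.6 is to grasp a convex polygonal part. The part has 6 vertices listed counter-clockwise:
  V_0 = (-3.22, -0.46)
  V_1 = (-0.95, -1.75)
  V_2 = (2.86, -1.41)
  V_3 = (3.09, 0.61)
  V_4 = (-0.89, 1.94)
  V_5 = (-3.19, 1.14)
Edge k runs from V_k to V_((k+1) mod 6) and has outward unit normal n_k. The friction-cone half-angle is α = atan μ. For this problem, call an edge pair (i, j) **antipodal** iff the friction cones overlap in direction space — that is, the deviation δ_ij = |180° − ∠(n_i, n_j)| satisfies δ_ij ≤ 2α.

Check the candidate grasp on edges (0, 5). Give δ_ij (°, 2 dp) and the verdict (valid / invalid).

δ = 118.53°, invalid

α = atan 0.6 = 30.96°;  2α = 61.93°
edge 0: e_0 = (+2.27, -1.29);  n_0 = (-0.4941, -0.8694)
edge 5: e_5 = (-0.03, -1.60);  n_5 = (-0.9998, +0.0187)
∠(n_0, n_5) = 61.47°
δ = |180° − 61.47°| = 118.53°
118.53° > 2α = 61.93°  →  invalid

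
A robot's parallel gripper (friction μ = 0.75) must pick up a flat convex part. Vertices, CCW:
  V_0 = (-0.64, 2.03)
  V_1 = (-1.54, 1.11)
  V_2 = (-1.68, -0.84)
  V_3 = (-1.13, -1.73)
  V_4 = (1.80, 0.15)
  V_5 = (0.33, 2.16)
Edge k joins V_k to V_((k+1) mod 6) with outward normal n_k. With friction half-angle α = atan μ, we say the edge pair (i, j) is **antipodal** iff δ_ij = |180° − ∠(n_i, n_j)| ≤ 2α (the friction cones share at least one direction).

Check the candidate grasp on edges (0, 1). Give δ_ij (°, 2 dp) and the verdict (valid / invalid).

α = atan 0.75 = 36.87°;  2α = 73.74°
edge 0: e_0 = (-0.90, -0.92);  n_0 = (-0.7148, +0.6993)
edge 1: e_1 = (-0.14, -1.95);  n_1 = (-0.9974, +0.0716)
∠(n_0, n_1) = 40.26°
δ = |180° − 40.26°| = 139.74°
139.74° > 2α = 73.74°  →  invalid

δ = 139.74°, invalid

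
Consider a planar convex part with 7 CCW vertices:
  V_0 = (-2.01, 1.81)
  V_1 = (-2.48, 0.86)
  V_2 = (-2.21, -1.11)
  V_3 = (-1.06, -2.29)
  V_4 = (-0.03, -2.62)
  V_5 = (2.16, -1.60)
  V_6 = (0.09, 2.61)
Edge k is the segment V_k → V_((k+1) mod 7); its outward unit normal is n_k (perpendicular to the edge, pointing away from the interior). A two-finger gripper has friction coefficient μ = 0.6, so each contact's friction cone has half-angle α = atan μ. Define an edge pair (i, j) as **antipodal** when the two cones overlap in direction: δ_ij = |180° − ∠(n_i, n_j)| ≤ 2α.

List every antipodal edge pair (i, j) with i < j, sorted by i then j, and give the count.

count = 7; pairs: (0,4), (0,5), (1,5), (2,5), (3,5), (3,6), (4,6)

α = atan 0.6 = 30.96°;  2α = 61.93°
n_0 = (-0.8963, +0.4434)
n_1 = (-0.9907, -0.1358)
n_2 = (-0.7162, -0.6979)
n_3 = (-0.3051, -0.9523)
n_4 = (+0.4222, -0.9065)
n_5 = (+0.8974, +0.4412)
n_6 = (-0.3560, +0.9345)
  (0,1): δ = 145.87°  ·
  (0,2): δ = 109.41°  ·
  (0,3): δ = 81.44°  ·
  (0,4): δ = 38.70°  ✓
  (0,5): δ = 52.51°  ✓
  (0,6): δ = 137.18°  ·
  (1,2): δ = 143.54°  ·
  (1,3): δ = 115.57°  ·
  (1,4): δ = 72.83°  ·
  (1,5): δ = 18.38°  ✓
  (1,6): δ = 103.05°  ·
  (2,3): δ = 152.03°  ·
  (2,4): δ = 109.29°  ·
  (2,5): δ = 18.08°  ✓
  (2,6): δ = 66.59°  ·
  (3,4): δ = 137.26°  ·
  (3,5): δ = 46.05°  ✓
  (3,6): δ = 38.62°  ✓
  (4,5): δ = 88.79°  ·
  (4,6): δ = 4.12°  ✓
  (5,6): δ = 95.33°  ·
antipodal pairs: 7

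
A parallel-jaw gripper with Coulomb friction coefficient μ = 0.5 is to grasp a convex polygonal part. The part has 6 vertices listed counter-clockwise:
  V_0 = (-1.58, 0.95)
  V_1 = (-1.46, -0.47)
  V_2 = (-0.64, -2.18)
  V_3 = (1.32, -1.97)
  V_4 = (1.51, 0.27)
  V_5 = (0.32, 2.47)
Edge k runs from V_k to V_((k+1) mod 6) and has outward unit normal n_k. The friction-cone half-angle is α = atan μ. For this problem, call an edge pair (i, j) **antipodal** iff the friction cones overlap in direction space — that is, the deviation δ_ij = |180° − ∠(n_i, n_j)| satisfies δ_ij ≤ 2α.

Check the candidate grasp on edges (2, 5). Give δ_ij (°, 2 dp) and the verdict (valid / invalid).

α = atan 0.5 = 26.57°;  2α = 53.13°
edge 2: e_2 = (+1.96, +0.21);  n_2 = (+0.1065, -0.9943)
edge 5: e_5 = (-1.90, -1.52);  n_5 = (-0.6247, +0.7809)
∠(n_2, n_5) = 147.46°
δ = |180° − 147.46°| = 32.54°
32.54° ≤ 2α = 53.13°  →  valid

δ = 32.54°, valid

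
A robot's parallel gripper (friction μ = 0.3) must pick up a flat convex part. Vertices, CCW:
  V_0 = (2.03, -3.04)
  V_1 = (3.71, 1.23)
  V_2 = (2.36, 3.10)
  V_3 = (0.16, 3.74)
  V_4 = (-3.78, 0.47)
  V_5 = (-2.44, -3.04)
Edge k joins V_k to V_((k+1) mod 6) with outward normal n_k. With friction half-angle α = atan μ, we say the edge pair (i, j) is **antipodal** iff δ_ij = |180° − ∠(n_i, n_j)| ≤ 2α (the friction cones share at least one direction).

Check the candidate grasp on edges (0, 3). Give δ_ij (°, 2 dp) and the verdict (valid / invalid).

δ = 28.83°, valid

α = atan 0.3 = 16.70°;  2α = 33.40°
edge 0: e_0 = (+1.68, +4.27);  n_0 = (+0.9306, -0.3661)
edge 3: e_3 = (-3.94, -3.27);  n_3 = (-0.6386, +0.7695)
∠(n_0, n_3) = 151.17°
δ = |180° − 151.17°| = 28.83°
28.83° ≤ 2α = 33.40°  →  valid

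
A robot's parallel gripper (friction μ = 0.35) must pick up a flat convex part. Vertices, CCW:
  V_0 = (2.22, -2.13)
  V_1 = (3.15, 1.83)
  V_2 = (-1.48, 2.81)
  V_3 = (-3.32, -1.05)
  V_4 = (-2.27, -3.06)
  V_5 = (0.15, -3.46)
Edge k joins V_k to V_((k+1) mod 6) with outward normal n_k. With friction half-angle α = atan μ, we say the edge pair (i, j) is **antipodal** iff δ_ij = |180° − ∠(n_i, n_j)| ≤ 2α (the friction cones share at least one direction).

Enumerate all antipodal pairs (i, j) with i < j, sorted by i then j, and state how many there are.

count = 3; pairs: (0,2), (1,4), (2,5)

α = atan 0.35 = 19.29°;  2α = 38.58°
n_0 = (+0.9735, -0.2286)
n_1 = (+0.2071, +0.9783)
n_2 = (-0.9027, +0.4303)
n_3 = (-0.8863, -0.4630)
n_4 = (-0.1631, -0.9866)
n_5 = (+0.5406, -0.8413)
  (0,1): δ = 88.73°  ·
  (0,2): δ = 12.27°  ✓
  (0,3): δ = 40.80°  ·
  (0,4): δ = 93.83°  ·
  (0,5): δ = 135.94°  ·
  (1,2): δ = 103.54°  ·
  (1,3): δ = 50.47°  ·
  (1,4): δ = 2.57°  ✓
  (1,5): δ = 44.67°  ·
  (2,3): δ = 126.93°  ·
  (2,4): δ = 73.90°  ·
  (2,5): δ = 31.79°  ✓
  (3,4): δ = 126.97°  ·
  (3,5): δ = 84.86°  ·
  (4,5): δ = 137.89°  ·
antipodal pairs: 3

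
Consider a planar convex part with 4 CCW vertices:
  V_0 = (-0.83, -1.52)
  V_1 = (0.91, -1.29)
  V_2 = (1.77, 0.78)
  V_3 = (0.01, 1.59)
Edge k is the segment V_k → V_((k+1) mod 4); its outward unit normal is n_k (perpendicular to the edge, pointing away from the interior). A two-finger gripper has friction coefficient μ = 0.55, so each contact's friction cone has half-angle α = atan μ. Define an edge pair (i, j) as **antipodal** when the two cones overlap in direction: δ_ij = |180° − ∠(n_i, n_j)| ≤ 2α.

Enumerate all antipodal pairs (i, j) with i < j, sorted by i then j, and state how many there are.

α = atan 0.55 = 28.81°;  2α = 57.62°
n_0 = (+0.1310, -0.9914)
n_1 = (+0.9235, -0.3837)
n_2 = (+0.4181, +0.9084)
n_3 = (-0.9654, +0.2608)
  (0,1): δ = 120.09°  ·
  (0,2): δ = 32.24°  ✓
  (0,3): δ = 67.36°  ·
  (1,2): δ = 92.15°  ·
  (1,3): δ = 7.45°  ✓
  (2,3): δ = 80.40°  ·
antipodal pairs: 2

count = 2; pairs: (0,2), (1,3)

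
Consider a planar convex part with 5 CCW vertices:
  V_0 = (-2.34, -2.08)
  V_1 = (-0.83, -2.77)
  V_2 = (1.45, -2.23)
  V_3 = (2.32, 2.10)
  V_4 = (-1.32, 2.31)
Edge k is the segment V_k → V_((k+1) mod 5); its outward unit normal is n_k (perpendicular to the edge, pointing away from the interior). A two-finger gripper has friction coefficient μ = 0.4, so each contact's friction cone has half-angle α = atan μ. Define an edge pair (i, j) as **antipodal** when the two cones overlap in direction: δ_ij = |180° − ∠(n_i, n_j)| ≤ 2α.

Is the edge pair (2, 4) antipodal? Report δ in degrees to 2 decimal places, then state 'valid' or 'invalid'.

α = atan 0.4 = 21.80°;  2α = 43.60°
edge 2: e_2 = (+0.87, +4.33);  n_2 = (+0.9804, -0.1970)
edge 4: e_4 = (-1.02, -4.39);  n_4 = (-0.9741, +0.2263)
∠(n_2, n_4) = 178.28°
δ = |180° − 178.28°| = 1.72°
1.72° ≤ 2α = 43.60°  →  valid

δ = 1.72°, valid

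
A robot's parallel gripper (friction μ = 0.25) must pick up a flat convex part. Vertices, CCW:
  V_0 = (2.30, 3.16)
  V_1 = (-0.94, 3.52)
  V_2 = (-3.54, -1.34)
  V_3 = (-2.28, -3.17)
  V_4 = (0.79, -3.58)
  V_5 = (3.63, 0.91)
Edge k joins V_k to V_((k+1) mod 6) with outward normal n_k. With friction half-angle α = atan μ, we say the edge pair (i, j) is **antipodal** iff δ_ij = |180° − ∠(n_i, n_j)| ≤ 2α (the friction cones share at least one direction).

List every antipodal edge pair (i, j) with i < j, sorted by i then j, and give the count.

α = atan 0.25 = 14.04°;  2α = 28.07°
n_0 = (+0.1104, +0.9939)
n_1 = (-0.8817, +0.4717)
n_2 = (-0.8236, -0.5671)
n_3 = (-0.1324, -0.9912)
n_4 = (+0.8451, -0.5346)
n_5 = (+0.8609, +0.5089)
  (0,1): δ = 111.81°  ·
  (0,2): δ = 49.11°  ·
  (0,3): δ = 1.27°  ✓
  (0,4): δ = 64.03°  ·
  (0,5): δ = 126.93°  ·
  (1,2): δ = 117.31°  ·
  (1,3): δ = 69.46°  ·
  (1,4): δ = 4.17°  ✓
  (1,5): δ = 58.73°  ·
  (2,3): δ = 132.16°  ·
  (2,4): δ = 66.86°  ·
  (2,5): δ = 3.96°  ✓
  (3,4): δ = 114.71°  ·
  (3,5): δ = 51.81°  ·
  (4,5): δ = 117.10°  ·
antipodal pairs: 3

count = 3; pairs: (0,3), (1,4), (2,5)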